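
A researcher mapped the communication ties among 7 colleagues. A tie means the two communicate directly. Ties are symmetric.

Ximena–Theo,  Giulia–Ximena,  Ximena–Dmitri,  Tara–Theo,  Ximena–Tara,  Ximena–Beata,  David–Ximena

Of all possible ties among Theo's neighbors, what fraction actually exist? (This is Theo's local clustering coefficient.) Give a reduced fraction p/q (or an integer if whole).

1

Theo's neighbors: Tara and Ximena (k = 2).
Possible neighbor pairs: C(2,2) = 1. Edges among them: Tara–Ximena → e = 1.
Clustering(Theo) = 1/1.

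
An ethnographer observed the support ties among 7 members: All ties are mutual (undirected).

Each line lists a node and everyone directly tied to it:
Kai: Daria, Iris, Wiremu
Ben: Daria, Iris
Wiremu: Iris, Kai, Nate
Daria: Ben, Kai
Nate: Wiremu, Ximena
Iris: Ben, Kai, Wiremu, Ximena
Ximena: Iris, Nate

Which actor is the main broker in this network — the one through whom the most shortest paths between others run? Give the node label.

Unnormalized betweenness of each node: Ben:1, Daria:1/2, Iris:6, Kai:3, Nate:1/2, Wiremu:3, Ximena:1.
Iris has the largest value, 6, making it the main broker — the node through which the most shortest paths run.

Iris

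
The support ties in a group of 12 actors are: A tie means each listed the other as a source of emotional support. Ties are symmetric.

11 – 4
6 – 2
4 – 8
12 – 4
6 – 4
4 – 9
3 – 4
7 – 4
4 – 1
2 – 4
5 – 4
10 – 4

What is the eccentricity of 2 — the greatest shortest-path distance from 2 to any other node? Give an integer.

Distances from 2: 1:2, 3:2, 4:1, 5:2, 6:1, 7:2, 8:2, 9:2, 10:2, 11:2, 12:2.
The largest is 2 (to 9, 1, 7, 8, 12, 5, 3, 10, and 11), so the eccentricity of 2 is 2.

2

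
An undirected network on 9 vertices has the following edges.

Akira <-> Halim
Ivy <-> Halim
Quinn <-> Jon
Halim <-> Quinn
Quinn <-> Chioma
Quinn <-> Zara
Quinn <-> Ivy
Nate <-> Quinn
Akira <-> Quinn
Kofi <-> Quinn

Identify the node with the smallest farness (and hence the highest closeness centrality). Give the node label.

Farness (sum of distances to all others) for each node — Akira:14, Chioma:15, Halim:13, Ivy:14, Jon:15, Kofi:15, Nate:15, Quinn:8, Zara:15.
The smallest farness is 8, for Quinn, so Quinn has the highest closeness.

Quinn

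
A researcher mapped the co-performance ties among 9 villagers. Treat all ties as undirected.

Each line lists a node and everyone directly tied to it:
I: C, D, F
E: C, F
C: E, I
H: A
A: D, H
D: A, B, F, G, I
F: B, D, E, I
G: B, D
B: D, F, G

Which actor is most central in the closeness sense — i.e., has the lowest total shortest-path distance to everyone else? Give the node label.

Farness (sum of distances to all others) for each node — A:16, B:15, C:19, D:11, E:18, F:13, G:17, H:23, I:14.
The smallest farness is 11, for D, so D has the highest closeness.

D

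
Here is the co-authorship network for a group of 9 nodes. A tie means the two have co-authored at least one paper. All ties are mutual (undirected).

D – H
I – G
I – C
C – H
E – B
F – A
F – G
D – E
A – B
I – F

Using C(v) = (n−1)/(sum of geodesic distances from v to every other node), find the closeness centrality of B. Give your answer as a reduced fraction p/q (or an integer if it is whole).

8/19

Distances from B: A:1, C:4, D:2, E:1, F:2, G:3, H:3, I:3. Sum = 19.
n = 9, so closeness = 8/19.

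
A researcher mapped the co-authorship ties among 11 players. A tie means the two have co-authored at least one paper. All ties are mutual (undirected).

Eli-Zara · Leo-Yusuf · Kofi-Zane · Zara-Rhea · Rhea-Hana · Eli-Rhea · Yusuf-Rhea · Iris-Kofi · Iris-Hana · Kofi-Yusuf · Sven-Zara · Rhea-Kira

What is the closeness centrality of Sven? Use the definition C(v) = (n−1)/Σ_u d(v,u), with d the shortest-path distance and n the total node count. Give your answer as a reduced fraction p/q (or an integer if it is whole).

10/31

Distances from Sven: Eli:2, Hana:3, Iris:4, Kira:3, Kofi:4, Leo:4, Rhea:2, Yusuf:3, Zane:5, Zara:1. Sum = 31.
n = 11, so closeness = 10/31.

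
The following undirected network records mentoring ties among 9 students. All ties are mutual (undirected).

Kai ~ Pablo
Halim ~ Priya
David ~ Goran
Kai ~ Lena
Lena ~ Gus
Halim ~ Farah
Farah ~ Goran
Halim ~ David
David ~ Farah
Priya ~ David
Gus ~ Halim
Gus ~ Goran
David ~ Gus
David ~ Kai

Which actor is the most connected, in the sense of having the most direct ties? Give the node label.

Degrees — David:6, Farah:3, Goran:3, Gus:4, Halim:4, Kai:3, Lena:2, Pablo:1, Priya:2.
The maximum is 6, attained only by David.

David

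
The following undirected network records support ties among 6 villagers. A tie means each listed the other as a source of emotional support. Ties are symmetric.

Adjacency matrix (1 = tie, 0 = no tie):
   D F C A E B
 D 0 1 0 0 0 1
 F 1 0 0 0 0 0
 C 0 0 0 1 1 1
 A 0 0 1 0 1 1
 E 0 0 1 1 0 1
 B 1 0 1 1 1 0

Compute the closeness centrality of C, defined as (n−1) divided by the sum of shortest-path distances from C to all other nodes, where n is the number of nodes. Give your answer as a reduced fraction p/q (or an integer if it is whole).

5/8

Distances from C: A:1, B:1, D:2, E:1, F:3. Sum = 8.
n = 6, so closeness = 5/8.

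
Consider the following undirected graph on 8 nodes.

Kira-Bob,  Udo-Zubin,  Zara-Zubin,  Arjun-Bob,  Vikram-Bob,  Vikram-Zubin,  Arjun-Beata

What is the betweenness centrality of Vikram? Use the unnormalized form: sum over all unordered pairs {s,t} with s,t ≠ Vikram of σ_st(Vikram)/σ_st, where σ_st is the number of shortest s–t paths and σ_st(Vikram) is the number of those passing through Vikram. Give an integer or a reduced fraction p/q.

Pairs whose geodesics pass through Vikram — Zubin–Arjun: 1; Zubin–Kira: 1; Zubin–Beata: 1; Zubin–Bob: 1; Arjun–Udo: 1; Arjun–Zara: 1; Kira–Udo: 1; Kira–Zara: 1; Beata–Udo: 1; Beata–Zara: 1; Udo–Bob: 1; Bob–Zara: 1.
All other pairs contribute 0.
Summing the contributions gives betweenness(Vikram) = 12.

12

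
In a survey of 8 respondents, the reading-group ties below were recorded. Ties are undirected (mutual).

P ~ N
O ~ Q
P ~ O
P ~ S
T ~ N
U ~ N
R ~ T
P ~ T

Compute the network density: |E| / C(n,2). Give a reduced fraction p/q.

There are 8 edges and 8 nodes, so the maximum possible is C(8,2) = 28.
Density = 8/28 = 2/7.

2/7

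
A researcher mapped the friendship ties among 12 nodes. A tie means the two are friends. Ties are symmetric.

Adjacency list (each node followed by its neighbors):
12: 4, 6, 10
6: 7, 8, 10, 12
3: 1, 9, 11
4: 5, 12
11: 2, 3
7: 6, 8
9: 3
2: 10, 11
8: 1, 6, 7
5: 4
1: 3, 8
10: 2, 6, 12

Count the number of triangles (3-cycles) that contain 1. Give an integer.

1's neighbors are 3 and 8, but none of them are tied to each other, so no triangle contains 1.

0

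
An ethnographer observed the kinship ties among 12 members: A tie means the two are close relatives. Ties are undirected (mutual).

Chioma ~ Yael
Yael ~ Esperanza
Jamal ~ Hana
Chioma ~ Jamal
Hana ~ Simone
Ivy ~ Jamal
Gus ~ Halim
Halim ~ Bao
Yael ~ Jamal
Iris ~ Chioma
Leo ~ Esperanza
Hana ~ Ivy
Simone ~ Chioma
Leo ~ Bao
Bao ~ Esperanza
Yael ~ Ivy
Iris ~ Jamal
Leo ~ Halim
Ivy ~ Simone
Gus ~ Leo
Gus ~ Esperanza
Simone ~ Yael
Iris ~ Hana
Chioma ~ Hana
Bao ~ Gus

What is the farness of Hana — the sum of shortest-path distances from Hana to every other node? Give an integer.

27

Distances from Hana: Bao:4, Chioma:1, Esperanza:3, Gus:4, Halim:5, Iris:1, Ivy:1, Jamal:1, Leo:4, Simone:1, Yael:2.
Sum = 4 + 1 + 3 + 4 + 5 + 1 + 1 + 1 + 4 + 1 + 2 = 27.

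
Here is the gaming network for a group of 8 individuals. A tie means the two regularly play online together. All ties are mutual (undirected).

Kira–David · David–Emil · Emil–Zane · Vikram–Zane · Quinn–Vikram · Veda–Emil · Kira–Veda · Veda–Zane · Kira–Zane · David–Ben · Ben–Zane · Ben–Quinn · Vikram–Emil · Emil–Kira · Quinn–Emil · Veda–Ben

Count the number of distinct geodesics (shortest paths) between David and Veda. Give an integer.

The shortest distance is 2. The length-2 paths are: David–Emil–Veda; David–Ben–Veda; David–Kira–Veda.
That gives 3 distinct shortest paths.

3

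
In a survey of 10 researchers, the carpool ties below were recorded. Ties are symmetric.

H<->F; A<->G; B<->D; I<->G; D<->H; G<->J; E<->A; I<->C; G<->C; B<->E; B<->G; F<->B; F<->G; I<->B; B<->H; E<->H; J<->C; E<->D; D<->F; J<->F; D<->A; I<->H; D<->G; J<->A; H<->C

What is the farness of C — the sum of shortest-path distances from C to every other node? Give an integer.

Distances from C: A:2, B:2, D:2, E:2, F:2, G:1, H:1, I:1, J:1.
Sum = 2 + 2 + 2 + 2 + 2 + 1 + 1 + 1 + 1 = 14.

14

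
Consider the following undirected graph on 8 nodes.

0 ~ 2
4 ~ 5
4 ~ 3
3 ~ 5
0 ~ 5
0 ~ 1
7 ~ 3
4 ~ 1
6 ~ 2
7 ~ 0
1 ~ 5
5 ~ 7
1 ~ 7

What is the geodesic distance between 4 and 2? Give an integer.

One shortest route is 4 – 1 – 0 – 2, which uses 3 edges, and at distance 2 from 4 we only reach {0, 7}, which does not include 2. So d(4,2) = 3.

3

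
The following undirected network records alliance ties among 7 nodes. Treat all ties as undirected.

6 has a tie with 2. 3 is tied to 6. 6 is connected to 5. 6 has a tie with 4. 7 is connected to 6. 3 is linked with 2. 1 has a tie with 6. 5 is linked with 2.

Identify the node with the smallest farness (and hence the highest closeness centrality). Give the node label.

6

Farness (sum of distances to all others) for each node — 1:11, 2:9, 3:10, 4:11, 5:10, 6:6, 7:11.
The smallest farness is 6, for 6, so 6 has the highest closeness.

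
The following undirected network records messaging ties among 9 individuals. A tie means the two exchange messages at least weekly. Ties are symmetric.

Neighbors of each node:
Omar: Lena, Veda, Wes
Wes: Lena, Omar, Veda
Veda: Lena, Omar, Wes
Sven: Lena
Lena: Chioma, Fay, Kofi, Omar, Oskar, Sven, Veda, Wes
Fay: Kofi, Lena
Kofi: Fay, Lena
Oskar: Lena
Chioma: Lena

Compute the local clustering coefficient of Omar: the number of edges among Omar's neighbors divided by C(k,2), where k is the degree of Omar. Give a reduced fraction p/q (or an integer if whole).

Omar's neighbors: Lena, Veda, and Wes (k = 3).
Possible neighbor pairs: C(3,2) = 3. Edges among them: Lena–Veda, Lena–Wes, Veda–Wes → e = 3.
Clustering(Omar) = 3/3 = 1.

1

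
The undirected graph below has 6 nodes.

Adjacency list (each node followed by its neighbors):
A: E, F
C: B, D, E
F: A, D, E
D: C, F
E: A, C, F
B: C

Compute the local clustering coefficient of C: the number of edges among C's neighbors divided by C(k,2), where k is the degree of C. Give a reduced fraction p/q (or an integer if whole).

C's neighbors: B, D, and E (k = 3).
Possible neighbor pairs: C(3,2) = 3. Edges among them: none → e = 0.
Clustering(C) = 0/3 = 0.

0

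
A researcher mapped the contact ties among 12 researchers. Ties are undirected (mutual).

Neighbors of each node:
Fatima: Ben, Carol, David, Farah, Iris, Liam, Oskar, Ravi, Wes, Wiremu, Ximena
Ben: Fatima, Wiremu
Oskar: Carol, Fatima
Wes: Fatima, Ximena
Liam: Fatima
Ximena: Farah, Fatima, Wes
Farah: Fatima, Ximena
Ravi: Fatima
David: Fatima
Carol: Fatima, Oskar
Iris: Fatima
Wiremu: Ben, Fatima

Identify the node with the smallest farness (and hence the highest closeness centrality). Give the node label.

Fatima

Farness (sum of distances to all others) for each node — Ben:20, Carol:20, David:21, Farah:20, Fatima:11, Iris:21, Liam:21, Oskar:20, Ravi:21, Wes:20, Wiremu:20, Ximena:19.
The smallest farness is 11, for Fatima, so Fatima has the highest closeness.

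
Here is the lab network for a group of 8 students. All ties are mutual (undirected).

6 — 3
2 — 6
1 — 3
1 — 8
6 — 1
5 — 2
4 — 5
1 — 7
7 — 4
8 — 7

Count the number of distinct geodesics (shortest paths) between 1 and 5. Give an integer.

2

The shortest distance is 3. The length-3 paths are: 1–7–4–5; 1–6–2–5.
That gives 2 distinct shortest paths.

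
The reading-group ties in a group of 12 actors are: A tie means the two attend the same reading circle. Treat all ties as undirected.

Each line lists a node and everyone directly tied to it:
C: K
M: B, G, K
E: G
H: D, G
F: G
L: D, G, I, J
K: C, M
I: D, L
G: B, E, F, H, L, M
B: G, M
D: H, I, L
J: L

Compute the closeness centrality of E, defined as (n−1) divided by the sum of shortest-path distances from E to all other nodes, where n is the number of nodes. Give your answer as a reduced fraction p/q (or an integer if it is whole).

Distances from E: B:2, C:4, D:3, F:2, G:1, H:2, I:3, J:3, K:3, L:2, M:2. Sum = 27.
n = 12, so closeness = 11/27.

11/27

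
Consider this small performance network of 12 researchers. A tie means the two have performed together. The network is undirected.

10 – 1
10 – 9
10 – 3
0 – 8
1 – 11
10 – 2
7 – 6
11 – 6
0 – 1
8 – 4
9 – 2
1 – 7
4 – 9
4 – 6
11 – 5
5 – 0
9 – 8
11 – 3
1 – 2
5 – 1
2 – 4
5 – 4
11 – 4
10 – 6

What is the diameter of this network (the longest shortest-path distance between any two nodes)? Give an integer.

Eccentricity of each node (its greatest distance to any other): 0:3, 1:2, 2:2, 3:3, 4:2, 5:2, 6:3, 7:3, 8:3, 9:3, 10:2, 11:2.
The maximum eccentricity is 3, realized for instance by the pair 8–7 via 8 – 0 – 1 – 7. So the diameter is 3.

3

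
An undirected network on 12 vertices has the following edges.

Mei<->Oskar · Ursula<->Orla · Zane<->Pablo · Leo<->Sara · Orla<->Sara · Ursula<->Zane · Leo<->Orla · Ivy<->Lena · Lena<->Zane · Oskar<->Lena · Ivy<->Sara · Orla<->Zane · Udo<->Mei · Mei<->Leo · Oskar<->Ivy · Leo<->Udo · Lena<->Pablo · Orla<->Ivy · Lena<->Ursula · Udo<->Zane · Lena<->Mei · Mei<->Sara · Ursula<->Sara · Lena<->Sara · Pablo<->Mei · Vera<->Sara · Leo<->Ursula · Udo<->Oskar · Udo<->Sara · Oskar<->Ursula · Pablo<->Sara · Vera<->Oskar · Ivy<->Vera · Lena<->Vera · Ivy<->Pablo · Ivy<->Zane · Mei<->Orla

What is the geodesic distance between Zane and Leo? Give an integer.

One shortest route is Zane – Orla – Leo, which uses 2 edges, and Zane and Leo are not directly tied, so nothing shorter exists. So d(Zane,Leo) = 2.

2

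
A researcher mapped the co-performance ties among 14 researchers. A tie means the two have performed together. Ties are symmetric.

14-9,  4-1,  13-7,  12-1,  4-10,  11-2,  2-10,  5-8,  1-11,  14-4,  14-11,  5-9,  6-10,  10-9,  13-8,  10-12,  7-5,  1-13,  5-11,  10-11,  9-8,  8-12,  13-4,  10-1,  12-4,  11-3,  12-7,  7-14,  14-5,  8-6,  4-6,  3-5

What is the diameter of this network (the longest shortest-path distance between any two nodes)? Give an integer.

Eccentricity of each node (its greatest distance to any other): 1:2, 2:3, 3:3, 4:3, 5:2, 6:3, 7:3, 8:3, 9:2, 10:2, 11:2, 12:3, 13:3, 14:2.
The maximum eccentricity is 3, realized for instance by the pair 7–6 via 7 – 12 – 10 – 6. So the diameter is 3.

3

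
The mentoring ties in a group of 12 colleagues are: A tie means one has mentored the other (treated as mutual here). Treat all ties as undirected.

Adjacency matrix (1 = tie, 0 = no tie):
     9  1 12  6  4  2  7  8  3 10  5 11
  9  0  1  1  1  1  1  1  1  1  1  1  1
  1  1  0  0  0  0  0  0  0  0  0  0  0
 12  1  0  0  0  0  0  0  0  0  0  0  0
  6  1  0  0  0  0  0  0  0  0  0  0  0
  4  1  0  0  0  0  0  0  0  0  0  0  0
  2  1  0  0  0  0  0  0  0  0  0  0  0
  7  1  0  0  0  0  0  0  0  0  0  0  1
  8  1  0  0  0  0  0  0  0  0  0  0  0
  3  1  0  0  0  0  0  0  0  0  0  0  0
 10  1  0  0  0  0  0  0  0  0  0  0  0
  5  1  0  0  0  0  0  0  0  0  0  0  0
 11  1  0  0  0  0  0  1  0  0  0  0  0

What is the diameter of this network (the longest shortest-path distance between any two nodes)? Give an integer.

2

Eccentricity of each node (its greatest distance to any other): 1:2, 2:2, 3:2, 4:2, 5:2, 6:2, 7:2, 8:2, 9:1, 10:2, 11:2, 12:2.
The maximum eccentricity is 2, realized for instance by the pair 1–12 via 1 – 9 – 12. So the diameter is 2.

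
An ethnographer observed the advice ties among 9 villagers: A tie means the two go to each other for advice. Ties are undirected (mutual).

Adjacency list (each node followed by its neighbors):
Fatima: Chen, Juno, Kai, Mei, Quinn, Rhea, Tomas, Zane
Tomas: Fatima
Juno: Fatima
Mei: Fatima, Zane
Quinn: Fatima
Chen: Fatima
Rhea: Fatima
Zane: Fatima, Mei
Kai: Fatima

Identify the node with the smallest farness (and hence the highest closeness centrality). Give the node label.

Farness (sum of distances to all others) for each node — Chen:15, Fatima:8, Juno:15, Kai:15, Mei:14, Quinn:15, Rhea:15, Tomas:15, Zane:14.
The smallest farness is 8, for Fatima, so Fatima has the highest closeness.

Fatima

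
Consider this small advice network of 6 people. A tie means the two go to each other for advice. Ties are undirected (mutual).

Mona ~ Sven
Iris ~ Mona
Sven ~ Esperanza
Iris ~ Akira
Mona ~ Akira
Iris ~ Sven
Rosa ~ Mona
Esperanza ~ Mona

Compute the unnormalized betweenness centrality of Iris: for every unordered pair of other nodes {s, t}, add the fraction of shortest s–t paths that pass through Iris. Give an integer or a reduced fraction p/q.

1/2

Pairs whose geodesics pass through Iris — Sven–Akira: 1/2.
All other pairs contribute 0.
Summing the contributions gives betweenness(Iris) = 1/2.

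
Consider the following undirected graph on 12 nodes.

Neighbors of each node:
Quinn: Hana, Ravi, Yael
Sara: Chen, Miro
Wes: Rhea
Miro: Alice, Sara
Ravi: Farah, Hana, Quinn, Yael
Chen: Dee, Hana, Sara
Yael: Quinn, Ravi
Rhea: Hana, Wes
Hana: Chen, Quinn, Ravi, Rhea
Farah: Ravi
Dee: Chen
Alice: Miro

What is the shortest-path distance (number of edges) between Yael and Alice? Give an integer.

One shortest route is Yael – Quinn – Hana – Chen – Sara – Miro – Alice, which uses 6 edges, and at distance 5 from Yael we only reach {Miro}, which does not include Alice. So d(Yael,Alice) = 6.

6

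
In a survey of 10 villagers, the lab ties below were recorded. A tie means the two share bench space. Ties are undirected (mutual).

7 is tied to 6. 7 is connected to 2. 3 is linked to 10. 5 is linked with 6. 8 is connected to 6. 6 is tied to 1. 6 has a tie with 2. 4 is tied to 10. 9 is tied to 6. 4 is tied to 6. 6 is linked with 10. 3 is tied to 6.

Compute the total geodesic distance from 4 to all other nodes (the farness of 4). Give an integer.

Distances from 4: 1:2, 2:2, 3:2, 5:2, 6:1, 7:2, 8:2, 9:2, 10:1.
Sum = 2 + 2 + 2 + 2 + 1 + 2 + 2 + 2 + 1 = 16.

16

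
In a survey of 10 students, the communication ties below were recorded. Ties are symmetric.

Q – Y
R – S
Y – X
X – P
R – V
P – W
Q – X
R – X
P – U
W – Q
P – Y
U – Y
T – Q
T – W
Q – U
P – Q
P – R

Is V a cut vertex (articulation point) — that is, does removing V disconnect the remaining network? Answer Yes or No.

No

Even without V, every remaining node can still reach every other (the residual graph is connected), so V is not a cut vertex.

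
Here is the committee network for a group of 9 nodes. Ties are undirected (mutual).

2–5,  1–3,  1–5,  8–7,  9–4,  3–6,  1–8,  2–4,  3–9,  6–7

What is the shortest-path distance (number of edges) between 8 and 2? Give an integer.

One shortest route is 8 – 1 – 5 – 2, which uses 3 edges, and at distance 2 from 8 we only reach {3, 5, 6}, which does not include 2. So d(8,2) = 3.

3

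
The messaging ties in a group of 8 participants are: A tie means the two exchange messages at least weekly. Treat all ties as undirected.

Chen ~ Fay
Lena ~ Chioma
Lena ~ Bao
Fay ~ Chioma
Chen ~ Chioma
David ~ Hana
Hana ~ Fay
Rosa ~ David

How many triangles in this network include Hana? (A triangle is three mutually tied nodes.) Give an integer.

0

Hana's neighbors are David and Fay, but none of them are tied to each other, so no triangle contains Hana.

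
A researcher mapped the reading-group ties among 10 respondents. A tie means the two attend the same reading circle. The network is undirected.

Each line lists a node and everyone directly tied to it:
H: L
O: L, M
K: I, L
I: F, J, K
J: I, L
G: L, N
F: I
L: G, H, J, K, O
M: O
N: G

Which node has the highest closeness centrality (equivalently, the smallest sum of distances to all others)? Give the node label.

Farness (sum of distances to all others) for each node — F:30, G:20, H:22, I:22, J:18, K:18, L:14, M:28, N:28, O:20.
The smallest farness is 14, for L, so L has the highest closeness.

L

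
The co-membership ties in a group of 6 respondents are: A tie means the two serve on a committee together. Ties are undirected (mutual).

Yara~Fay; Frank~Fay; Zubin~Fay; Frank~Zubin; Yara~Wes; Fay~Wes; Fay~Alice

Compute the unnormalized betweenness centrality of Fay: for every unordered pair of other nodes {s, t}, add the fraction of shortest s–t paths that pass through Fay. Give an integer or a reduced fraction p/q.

8

Pairs whose geodesics pass through Fay — Wes–Frank: 1; Wes–Zubin: 1; Wes–Alice: 1; Frank–Yara: 1; Frank–Alice: 1; Yara–Zubin: 1; Yara–Alice: 1; Zubin–Alice: 1.
All other pairs contribute 0.
Summing the contributions gives betweenness(Fay) = 8.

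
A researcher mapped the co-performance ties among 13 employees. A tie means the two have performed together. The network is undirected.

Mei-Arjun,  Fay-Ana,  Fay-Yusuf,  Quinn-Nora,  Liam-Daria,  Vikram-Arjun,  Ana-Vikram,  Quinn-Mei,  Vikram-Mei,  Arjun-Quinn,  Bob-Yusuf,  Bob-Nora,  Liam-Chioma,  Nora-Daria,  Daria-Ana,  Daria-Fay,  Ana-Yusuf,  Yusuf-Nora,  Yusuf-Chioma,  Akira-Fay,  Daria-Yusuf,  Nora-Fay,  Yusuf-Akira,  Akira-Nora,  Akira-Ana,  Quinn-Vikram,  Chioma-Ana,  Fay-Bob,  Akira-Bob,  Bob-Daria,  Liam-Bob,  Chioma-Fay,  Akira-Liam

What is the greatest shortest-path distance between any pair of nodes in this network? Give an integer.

Eccentricity of each node (its greatest distance to any other): Akira:3, Ana:2, Arjun:4, Bob:3, Chioma:3, Daria:3, Fay:3, Liam:4, Mei:4, Nora:2, Quinn:3, Vikram:3, Yusuf:3.
The maximum eccentricity is 4, realized for instance by the pair Mei–Liam via Mei – Vikram – Ana – Daria – Liam. So the diameter is 4.

4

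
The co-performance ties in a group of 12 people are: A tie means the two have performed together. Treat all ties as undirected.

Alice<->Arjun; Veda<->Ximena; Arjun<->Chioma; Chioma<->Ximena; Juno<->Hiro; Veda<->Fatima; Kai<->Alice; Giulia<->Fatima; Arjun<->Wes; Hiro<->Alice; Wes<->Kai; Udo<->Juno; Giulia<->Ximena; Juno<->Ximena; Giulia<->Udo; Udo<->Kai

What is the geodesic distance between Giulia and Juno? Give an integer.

One shortest route is Giulia – Ximena – Juno, which uses 2 edges, and Giulia and Juno are not directly tied, so nothing shorter exists. So d(Giulia,Juno) = 2.

2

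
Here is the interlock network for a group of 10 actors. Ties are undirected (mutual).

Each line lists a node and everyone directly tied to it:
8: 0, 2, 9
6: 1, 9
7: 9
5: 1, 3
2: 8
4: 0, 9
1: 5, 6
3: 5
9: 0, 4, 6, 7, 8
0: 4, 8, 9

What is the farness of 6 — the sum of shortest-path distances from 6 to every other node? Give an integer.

18

Distances from 6: 0:2, 1:1, 2:3, 3:3, 4:2, 5:2, 7:2, 8:2, 9:1.
Sum = 2 + 1 + 3 + 3 + 2 + 2 + 2 + 2 + 1 = 18.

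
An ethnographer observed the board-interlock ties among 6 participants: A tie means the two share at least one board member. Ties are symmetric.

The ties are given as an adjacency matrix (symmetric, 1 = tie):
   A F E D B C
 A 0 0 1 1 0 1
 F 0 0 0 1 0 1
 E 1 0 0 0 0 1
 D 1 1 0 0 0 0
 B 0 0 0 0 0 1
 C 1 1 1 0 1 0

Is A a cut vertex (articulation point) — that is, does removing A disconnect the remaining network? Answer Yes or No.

Even without A, every remaining node can still reach every other (the residual graph is connected), so A is not a cut vertex.

No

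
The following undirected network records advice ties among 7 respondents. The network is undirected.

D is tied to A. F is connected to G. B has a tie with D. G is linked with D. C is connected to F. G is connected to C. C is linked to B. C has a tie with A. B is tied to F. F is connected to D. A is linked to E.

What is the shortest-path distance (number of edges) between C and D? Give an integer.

One shortest route is C – B – D, which uses 2 edges, and C and D are not directly tied, so nothing shorter exists. So d(C,D) = 2.

2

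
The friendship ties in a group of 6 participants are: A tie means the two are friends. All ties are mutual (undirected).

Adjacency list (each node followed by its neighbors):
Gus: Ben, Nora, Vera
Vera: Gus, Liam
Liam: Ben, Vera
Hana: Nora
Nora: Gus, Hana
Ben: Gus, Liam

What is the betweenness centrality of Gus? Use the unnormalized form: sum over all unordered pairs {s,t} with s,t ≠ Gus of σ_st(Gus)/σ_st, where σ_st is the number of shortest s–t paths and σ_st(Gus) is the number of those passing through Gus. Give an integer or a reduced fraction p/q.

Pairs whose geodesics pass through Gus — Nora–Liam: 2/2; Nora–Vera: 1; Nora–Ben: 1; Hana–Liam: 2/2; Hana–Vera: 1; Hana–Ben: 1; Vera–Ben: 1/2.
All other pairs contribute 0.
Summing the contributions gives betweenness(Gus) = 13/2.

13/2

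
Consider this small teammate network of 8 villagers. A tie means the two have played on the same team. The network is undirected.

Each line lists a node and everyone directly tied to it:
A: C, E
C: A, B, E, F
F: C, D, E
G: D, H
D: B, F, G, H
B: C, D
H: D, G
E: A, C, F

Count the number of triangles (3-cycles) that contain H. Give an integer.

1

H's neighbors: D and G.
Neighbor pairs that are themselves tied: H–D–G. Each forms one triangle with H, for 1 in total.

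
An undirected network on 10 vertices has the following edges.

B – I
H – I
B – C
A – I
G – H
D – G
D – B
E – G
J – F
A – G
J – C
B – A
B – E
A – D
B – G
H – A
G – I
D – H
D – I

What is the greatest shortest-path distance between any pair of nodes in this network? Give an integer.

5

Eccentricity of each node (its greatest distance to any other): A:4, B:3, C:3, D:4, E:4, F:5, G:4, H:5, I:4, J:4.
The maximum eccentricity is 5, realized for instance by the pair H–F via H – I – B – C – J – F. So the diameter is 5.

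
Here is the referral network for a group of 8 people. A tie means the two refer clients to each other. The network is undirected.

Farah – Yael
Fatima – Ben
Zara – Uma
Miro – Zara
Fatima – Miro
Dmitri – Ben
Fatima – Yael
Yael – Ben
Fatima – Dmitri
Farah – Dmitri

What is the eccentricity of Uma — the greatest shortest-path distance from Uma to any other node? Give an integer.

Distances from Uma: Ben:4, Dmitri:4, Farah:5, Fatima:3, Miro:2, Yael:4, Zara:1.
The largest is 5 (to Farah), so the eccentricity of Uma is 5.

5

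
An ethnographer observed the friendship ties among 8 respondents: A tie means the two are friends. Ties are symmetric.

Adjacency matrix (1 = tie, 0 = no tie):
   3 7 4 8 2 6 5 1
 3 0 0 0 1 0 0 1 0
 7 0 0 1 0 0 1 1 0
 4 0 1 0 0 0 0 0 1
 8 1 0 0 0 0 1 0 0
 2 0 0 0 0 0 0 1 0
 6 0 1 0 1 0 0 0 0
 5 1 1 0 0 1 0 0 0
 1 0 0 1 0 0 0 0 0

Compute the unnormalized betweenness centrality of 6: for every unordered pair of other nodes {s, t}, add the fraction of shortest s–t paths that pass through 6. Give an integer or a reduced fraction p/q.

3

Pairs whose geodesics pass through 6 — 7–8: 1; 4–8: 1; 8–1: 1.
All other pairs contribute 0.
Summing the contributions gives betweenness(6) = 3.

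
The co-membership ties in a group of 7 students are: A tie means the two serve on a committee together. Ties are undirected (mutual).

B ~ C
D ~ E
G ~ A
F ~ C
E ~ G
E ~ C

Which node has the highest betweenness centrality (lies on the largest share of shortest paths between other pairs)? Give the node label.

E

Unnormalized betweenness of each node: A:0, B:0, C:9, D:0, E:11, F:0, G:5.
E has the largest value, 11, making it the main broker — the node through which the most shortest paths run.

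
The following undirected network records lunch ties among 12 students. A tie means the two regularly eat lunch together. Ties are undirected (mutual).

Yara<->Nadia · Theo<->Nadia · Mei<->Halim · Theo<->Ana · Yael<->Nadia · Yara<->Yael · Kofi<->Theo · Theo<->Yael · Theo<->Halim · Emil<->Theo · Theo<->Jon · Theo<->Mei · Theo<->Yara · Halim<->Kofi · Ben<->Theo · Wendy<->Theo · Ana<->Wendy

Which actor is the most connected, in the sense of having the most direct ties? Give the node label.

Theo

Degrees — Ana:2, Ben:1, Emil:1, Halim:3, Jon:1, Kofi:2, Mei:2, Nadia:3, Theo:11, Wendy:2, Yael:3, Yara:3.
The maximum is 11, attained only by Theo.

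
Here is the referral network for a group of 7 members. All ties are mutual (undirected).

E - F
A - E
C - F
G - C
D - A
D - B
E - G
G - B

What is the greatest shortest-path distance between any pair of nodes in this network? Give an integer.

Eccentricity of each node (its greatest distance to any other): A:3, B:3, C:3, D:3, E:2, F:3, G:2.
The maximum eccentricity is 3, realized for instance by the pair F–B via F – E – G – B. So the diameter is 3.

3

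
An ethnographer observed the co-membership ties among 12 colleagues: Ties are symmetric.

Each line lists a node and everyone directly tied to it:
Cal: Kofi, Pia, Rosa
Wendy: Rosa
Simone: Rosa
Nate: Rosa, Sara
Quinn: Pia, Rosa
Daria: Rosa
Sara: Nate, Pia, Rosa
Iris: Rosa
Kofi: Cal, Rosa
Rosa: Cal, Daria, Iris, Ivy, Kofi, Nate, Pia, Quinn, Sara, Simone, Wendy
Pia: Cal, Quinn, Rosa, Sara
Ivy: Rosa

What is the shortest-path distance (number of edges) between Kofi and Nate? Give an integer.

One shortest route is Kofi – Rosa – Nate, which uses 2 edges, and Kofi and Nate are not directly tied, so nothing shorter exists. So d(Kofi,Nate) = 2.

2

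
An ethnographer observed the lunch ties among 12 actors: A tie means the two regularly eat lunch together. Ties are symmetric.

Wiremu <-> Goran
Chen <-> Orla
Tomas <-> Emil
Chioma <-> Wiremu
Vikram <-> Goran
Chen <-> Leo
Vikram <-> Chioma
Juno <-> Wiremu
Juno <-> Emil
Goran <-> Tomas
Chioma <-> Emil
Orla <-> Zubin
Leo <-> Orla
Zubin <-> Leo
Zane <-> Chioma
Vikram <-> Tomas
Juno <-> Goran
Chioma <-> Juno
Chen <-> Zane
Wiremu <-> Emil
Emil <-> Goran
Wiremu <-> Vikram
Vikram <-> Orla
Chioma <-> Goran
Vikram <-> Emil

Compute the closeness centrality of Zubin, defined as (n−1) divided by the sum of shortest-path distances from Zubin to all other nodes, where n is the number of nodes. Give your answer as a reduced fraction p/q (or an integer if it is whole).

11/28

Distances from Zubin: Chen:2, Chioma:3, Emil:3, Goran:3, Juno:4, Leo:1, Orla:1, Tomas:3, Vikram:2, Wiremu:3, Zane:3. Sum = 28.
n = 12, so closeness = 11/28.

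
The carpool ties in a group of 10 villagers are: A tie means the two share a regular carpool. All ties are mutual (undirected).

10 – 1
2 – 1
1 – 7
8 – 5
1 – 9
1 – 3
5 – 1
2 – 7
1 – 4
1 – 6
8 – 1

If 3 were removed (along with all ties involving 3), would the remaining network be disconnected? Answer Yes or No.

Even without 3, every remaining node can still reach every other (the residual graph is connected), so 3 is not a cut vertex.

No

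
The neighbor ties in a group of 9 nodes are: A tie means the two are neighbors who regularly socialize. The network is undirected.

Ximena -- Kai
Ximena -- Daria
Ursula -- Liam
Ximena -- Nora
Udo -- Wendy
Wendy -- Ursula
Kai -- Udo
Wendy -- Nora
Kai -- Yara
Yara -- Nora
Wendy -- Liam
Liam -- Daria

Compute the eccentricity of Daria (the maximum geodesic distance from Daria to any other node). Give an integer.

3

Distances from Daria: Kai:2, Liam:1, Nora:2, Udo:3, Ursula:2, Wendy:2, Ximena:1, Yara:3.
The largest is 3 (to Udo and Yara), so the eccentricity of Daria is 3.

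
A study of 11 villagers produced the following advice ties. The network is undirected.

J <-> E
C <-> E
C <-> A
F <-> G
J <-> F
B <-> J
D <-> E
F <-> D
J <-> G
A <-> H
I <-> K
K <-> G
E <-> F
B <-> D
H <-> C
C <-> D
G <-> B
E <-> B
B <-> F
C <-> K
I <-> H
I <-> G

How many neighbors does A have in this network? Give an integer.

2

A is directly tied to C and H. That is 2 neighbors, so the degree of A is 2.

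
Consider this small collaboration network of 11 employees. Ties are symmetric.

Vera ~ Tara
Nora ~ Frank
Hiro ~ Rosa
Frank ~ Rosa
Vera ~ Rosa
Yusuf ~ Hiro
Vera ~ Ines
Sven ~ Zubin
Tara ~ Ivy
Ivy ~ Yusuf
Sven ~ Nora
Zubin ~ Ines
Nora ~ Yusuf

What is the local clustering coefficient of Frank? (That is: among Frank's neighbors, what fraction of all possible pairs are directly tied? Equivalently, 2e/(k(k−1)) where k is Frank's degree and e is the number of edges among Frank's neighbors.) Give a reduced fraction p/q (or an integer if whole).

0

Frank's neighbors: Nora and Rosa (k = 2).
Possible neighbor pairs: C(2,2) = 1. Edges among them: none → e = 0.
Clustering(Frank) = 0/1.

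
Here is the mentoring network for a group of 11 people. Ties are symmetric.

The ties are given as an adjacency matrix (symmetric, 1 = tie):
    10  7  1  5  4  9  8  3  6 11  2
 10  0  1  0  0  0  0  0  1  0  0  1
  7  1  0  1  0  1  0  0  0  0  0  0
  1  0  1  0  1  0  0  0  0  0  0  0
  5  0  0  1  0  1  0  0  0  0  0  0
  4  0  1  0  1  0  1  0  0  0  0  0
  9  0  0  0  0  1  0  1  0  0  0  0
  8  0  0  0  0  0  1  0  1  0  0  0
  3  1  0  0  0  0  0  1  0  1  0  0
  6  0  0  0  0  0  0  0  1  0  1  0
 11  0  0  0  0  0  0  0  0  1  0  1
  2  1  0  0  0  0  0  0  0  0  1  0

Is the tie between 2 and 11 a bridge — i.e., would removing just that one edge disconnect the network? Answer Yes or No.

Even without that edge, 2 still reaches 11 via 2 – 10 – 3 – 6 – 11, so the network stays connected. Not a bridge.

No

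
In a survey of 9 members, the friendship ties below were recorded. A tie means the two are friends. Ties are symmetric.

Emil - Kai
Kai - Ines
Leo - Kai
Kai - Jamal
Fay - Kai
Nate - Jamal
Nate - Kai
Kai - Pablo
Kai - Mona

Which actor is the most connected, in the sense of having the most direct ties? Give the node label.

Kai

Degrees — Emil:1, Fay:1, Ines:1, Jamal:2, Kai:8, Leo:1, Mona:1, Nate:2, Pablo:1.
The maximum is 8, attained only by Kai.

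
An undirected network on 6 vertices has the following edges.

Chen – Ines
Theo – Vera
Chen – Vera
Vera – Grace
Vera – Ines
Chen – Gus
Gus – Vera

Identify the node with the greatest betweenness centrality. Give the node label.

Vera

Unnormalized betweenness of each node: Chen:1/2, Grace:0, Gus:0, Ines:0, Theo:0, Vera:15/2.
Vera has the largest value, 15/2, making it the main broker — the node through which the most shortest paths run.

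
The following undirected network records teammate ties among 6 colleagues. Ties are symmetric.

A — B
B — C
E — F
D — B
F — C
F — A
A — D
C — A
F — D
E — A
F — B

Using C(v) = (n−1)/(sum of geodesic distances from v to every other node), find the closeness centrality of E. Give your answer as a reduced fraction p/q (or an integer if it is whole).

Distances from E: A:1, B:2, C:2, D:2, F:1. Sum = 8.
n = 6, so closeness = 5/8.

5/8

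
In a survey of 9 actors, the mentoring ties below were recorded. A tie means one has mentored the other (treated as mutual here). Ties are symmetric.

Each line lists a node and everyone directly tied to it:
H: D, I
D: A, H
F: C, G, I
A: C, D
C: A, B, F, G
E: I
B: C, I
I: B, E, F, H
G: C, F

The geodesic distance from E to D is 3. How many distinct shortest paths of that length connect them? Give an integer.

The shortest distance is 3, and the only length-3 path is E–I–H–D. So there is exactly 1 shortest path.

1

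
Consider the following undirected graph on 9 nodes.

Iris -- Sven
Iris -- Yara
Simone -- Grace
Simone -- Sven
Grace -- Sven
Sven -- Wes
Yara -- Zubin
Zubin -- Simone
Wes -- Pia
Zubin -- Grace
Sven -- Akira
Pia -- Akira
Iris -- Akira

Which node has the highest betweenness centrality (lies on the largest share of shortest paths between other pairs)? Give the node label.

Sven

Unnormalized betweenness of each node: Akira:41/10, Grace:26/15, Iris:68/15, Pia:1/2, Simone:26/15, Sven:389/30, Wes:19/10, Yara:23/15, Zubin:2.
Sven has the largest value, 389/30, making it the main broker — the node through which the most shortest paths run.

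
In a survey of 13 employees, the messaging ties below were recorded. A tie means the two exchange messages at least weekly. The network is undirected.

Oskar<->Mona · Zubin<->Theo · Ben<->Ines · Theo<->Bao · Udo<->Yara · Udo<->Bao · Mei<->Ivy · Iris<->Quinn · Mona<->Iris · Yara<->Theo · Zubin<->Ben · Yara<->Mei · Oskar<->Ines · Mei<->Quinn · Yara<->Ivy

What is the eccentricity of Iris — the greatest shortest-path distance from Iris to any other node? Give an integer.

5

Distances from Iris: Bao:5, Ben:4, Ines:3, Ivy:3, Mei:2, Mona:1, Oskar:2, Quinn:1, Theo:4, Udo:4, Yara:3, Zubin:5.
The largest is 5 (to Zubin and Bao), so the eccentricity of Iris is 5.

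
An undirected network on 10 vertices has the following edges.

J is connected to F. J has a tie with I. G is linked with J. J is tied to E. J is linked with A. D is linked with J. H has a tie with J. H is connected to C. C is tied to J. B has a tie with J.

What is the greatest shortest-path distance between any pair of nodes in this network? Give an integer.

Eccentricity of each node (its greatest distance to any other): A:2, B:2, C:2, D:2, E:2, F:2, G:2, H:2, I:2, J:1.
The maximum eccentricity is 2, realized for instance by the pair I–A via I – J – A. So the diameter is 2.

2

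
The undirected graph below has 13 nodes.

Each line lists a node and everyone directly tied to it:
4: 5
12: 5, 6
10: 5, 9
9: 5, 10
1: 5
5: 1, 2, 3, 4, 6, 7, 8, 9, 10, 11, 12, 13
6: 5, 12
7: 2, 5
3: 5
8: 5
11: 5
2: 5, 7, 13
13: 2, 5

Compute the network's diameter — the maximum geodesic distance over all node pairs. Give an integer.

2

Eccentricity of each node (its greatest distance to any other): 1:2, 2:2, 3:2, 4:2, 5:1, 6:2, 7:2, 8:2, 9:2, 10:2, 11:2, 12:2, 13:2.
The maximum eccentricity is 2, realized for instance by the pair 13–1 via 13 – 5 – 1. So the diameter is 2.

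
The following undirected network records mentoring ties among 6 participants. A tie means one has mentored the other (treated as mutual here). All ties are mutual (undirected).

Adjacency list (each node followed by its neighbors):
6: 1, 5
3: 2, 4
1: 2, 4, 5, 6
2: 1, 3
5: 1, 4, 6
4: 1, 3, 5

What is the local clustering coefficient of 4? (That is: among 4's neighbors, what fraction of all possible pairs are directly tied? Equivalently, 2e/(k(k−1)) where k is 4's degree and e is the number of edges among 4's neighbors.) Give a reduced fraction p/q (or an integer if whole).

1/3

4's neighbors: 1, 3, and 5 (k = 3).
Possible neighbor pairs: C(3,2) = 3. Edges among them: 1–5 → e = 1.
Clustering(4) = 1/3.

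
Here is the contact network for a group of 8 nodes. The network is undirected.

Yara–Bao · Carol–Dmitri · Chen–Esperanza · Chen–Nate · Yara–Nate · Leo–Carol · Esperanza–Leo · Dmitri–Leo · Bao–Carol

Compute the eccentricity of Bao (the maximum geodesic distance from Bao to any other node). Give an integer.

3

Distances from Bao: Carol:1, Chen:3, Dmitri:2, Esperanza:3, Leo:2, Nate:2, Yara:1.
The largest is 3 (to Chen and Esperanza), so the eccentricity of Bao is 3.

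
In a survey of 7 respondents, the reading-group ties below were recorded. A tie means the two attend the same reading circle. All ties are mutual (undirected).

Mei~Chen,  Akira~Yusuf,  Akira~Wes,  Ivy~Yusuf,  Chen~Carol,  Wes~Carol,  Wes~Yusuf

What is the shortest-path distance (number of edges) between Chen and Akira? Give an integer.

One shortest route is Chen – Carol – Wes – Akira, which uses 3 edges, and at distance 2 from Chen we only reach {Wes}, which does not include Akira. So d(Chen,Akira) = 3.

3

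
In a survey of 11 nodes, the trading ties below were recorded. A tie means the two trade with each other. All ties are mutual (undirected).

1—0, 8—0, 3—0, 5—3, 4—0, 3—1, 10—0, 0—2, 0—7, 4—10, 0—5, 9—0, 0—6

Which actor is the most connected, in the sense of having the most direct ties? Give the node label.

0

Degrees — 0:10, 1:2, 2:1, 3:3, 4:2, 5:2, 6:1, 7:1, 8:1, 9:1, 10:2.
The maximum is 10, attained only by 0.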